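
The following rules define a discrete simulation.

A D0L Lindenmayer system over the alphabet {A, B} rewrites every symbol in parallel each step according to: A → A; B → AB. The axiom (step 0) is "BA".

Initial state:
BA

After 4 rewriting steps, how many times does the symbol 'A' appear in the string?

t=0: BA
t=1: ABA
t=2: AABA
t=3: AAABA
t=4: AAAABA

5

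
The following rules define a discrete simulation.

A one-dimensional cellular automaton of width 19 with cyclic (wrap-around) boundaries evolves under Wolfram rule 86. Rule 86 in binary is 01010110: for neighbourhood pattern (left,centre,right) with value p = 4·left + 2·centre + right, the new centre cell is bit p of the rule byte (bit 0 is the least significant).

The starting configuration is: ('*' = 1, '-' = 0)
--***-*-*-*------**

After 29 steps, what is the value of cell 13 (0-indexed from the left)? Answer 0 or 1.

1

t=0: --***-*-*-*------**
t=1: **--*-*-*-**----*-*
t=2: -****-*-*--**--**--
t=3: *---*-*-***-***-**-
t=4: **-**-*---*---*--*-
t=5: -*--*-**-***-*****-
t=6: *****--*---*-----**
t=7: ----*****-***---*--
t=8: ---*----*---**-***-
t=9: --***--***-*-*---**
t=10: **--***--*-*-**-*-*
t=11: -***--****-*--*-*--
t=12: *--***---*-****-**-
t=13: ***--**-**----*--*-
t=14: --***-*--**--*****-
t=15: -*--*-***-***----**
t=16: -****---*---**--*-*
t=17: ----**-***-*-****-*
t=18: *--*-*---*-*----*-*
t=19: ****-**-**-**--**--
t=20: ---*--*--*--***-***
t=21: *-**********--*---*
t=22: *----------*****-*-
t=23: **--------*----*-*-
t=24: -**------***--**-*-
t=25: *-**----*--***-*-**
t=26: *--**--****--*-*---
t=27: ***-***---****-**-*
t=28: --*---**-*---*--*--
t=29: -***-*-*-**-******-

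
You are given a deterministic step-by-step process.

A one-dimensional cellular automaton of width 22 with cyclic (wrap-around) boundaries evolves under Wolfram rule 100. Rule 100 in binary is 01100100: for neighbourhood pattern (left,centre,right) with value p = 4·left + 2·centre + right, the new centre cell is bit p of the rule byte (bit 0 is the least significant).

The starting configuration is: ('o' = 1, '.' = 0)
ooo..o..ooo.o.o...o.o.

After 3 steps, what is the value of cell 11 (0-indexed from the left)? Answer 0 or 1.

step 0: ooo..o..ooo.o.o...o.o.
step 1: ..o..o....ooooo...oooo
step 2: ..o..o........o......o
step 3: ..o..o........o......o

0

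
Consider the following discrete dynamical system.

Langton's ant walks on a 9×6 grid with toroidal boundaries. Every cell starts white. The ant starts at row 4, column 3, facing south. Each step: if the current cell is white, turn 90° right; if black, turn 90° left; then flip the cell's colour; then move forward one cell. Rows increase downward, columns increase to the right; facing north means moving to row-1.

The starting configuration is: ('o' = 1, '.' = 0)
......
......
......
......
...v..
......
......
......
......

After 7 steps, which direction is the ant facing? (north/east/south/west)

west

step 0: ......
......
......
......
...v..
......
......
......
......
step 1: ......
......
......
......
..<o..
......
......
......
......
step 2: ......
......
......
..^...
..oo..
......
......
......
......
step 3: ......
......
......
..o>..
..oo..
......
......
......
......
step 4: ......
......
......
..oo..
..ov..
......
......
......
......
step 5: ......
......
......
..oo..
..o.>.
......
......
......
......
step 6: ......
......
......
..oo..
..o.o.
....v.
......
......
......
step 7: ......
......
......
..oo..
..o.o.
...<o.
......
......
......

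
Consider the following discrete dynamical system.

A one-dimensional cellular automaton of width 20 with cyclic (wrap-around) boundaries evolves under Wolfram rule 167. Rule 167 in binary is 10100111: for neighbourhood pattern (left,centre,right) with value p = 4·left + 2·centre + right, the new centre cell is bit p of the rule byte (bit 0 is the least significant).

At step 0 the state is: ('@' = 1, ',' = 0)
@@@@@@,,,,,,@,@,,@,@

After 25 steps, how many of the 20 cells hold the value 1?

16

t=0: @@@@@@,,,,,,@,@,,@,@
t=1: @@@@@,,@@@@@@@@,@@@,
t=2: ,@@@,,@,@@@@@@,@,@,@
t=3: @,@,,@@@,@@@@,@@@@@@
t=4: ,@@,@,@,@,@@,@,@@@@@
t=5: @,,@@@@@@@,,@@@,@@@,
t=6: @,@,@@@@@,,@,@,@,@,@
t=7: ,@@@,@@@,,@@@@@@@@@,
t=8: @,@,@,@,,@,@@@@@@@,,
t=9: @@@@@@@,@@@,@@@@@,,@
t=10: @@@@@@,@,@,@,@@@,,@,
t=11: ,@@@@,@@@@@@@,@,,@@@
t=12: @,@@,@,@@@@@,@@,@,@,
t=13: @@,,@@@,@@@,@,,@@@@@
t=14: @,,@,@,@,@,@@,@,@@@@
t=15: ,,@@@@@@@@@,,@@@,@@@
t=16: ,@,@@@@@@@,,@,@,@,@,
t=17: @@@,@@@@@,,@@@@@@@@,
t=18: ,@,@,@@@,,@,@@@@@@,@
t=19: @@@@@,@,,@@@,@@@@,@@
t=20: @@@@,@@,@,@,@,@@,@,@
t=21: @@@,@,,@@@@@@@,,@@@,
t=22: ,@,@@,@,@@@@@,,@,@,@
t=23: @@@,,@@@,@@@,,@@@@@@
t=24: @@,,@,@,@,@,,@,@@@@@
t=25: @,,@@@@@@@@,@@@,@@@@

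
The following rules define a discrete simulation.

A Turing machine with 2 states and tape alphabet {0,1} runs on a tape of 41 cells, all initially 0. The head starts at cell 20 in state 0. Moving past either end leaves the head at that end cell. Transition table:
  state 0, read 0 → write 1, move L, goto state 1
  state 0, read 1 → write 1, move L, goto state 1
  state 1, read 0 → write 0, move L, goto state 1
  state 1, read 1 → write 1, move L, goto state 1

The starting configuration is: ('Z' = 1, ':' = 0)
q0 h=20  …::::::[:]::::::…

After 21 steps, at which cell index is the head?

0

step 0: q0 h=20  …::::::[:]::::::…
step 1: q1 h=19  …::::::[:]Z:::::…
step 2: q1 h=18  …::::::[:]:Z::::…
step 3: q1 h=17  …::::::[:]::Z:::…
step 4: q1 h=16  …::::::[:]:::Z::…
step 5: q1 h=15  …::::::[:]::::Z:…
step 6: q1 h=14  …::::::[:]:::::Z…
step 7: q1 h=13  …::::::[:]::::::…
step 8: q1 h=12  …::::::[:]::::::…
step 9: q1 h=11  …::::::[:]::::::…
step 10: q1 h=10  …::::::[:]::::::…
step 11: q1 h= 9  …::::::[:]::::::…
step 12: q1 h= 8  …::::::[:]::::::…
step 13: q1 h= 7  …::::::[:]::::::…
step 14: q1 h= 6  |::::::[:]::::::…
step 15: q1 h= 5  |:::::[:]::::::…
step 16: q1 h= 4  |::::[:]::::::…
step 17: q1 h= 3  |:::[:]::::::…
step 18: q1 h= 2  |::[:]::::::…
step 19: q1 h= 1  |:[:]::::::…
step 20: q1 h= 0  |[:]::::::…
step 21: q1 h= 0  |[:]::::::…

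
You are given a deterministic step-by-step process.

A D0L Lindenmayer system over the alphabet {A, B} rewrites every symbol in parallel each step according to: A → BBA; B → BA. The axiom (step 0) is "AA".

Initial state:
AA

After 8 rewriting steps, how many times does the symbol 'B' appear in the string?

1632

k=0  AA
k=1  BBABBA
k=2  BABABBABABABBA
k=3  BABBABABBABABABBABABBABABBABABABBA
k=4  BABBABABABBABABBABABABBABABBABABBABABABBABABBABABABBABABBABABABBABABBABABBABABABBA
k=5  BABBABABABBABABBABABBABABABBABABBABABABBABABBABABBABABABBA…BABBABABBABABABBABABBABABABBABABBABABABBABABBABABBABABABBA  (len 198)
k=6  BABBABABABBABABBABABBABABABBABABBABABABBABABBABABABBABABBA…BABBABABBABABABBABABBABABABBABABBABABABBABABBABABBABABABBA  (len 478)
k=7  BABBABABABBABABBABABBABABABBABABBABABABBABABBABABABBABABBA…BABBABABBABABABBABABBABABABBABABBABABABBABABBABABBABABABBA  (len 1154)
k=8  BABBABABABBABABBABABBABABABBABABBABABABBABABBABABABBABABBA…BABBABABBABABABBABABBABABABBABABBABABABBABABBABABBABABABBA  (len 2786)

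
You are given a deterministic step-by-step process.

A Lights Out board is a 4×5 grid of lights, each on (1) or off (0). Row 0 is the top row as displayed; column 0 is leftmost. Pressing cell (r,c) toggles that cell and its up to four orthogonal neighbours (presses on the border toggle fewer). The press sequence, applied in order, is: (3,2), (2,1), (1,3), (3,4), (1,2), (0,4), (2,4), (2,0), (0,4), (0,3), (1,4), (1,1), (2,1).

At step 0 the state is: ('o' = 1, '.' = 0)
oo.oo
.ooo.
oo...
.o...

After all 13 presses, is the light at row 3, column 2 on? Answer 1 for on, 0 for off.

step 0: oo.oo
.ooo.
oo...
.o...
step 1: oo.oo
.ooo.
ooo..
..oo.
step 2: oo.oo
..oo.
.....
.ooo.
step 3: oo..o
....o
...o.
.ooo.
step 4: oo..o
....o
...oo
.oo.o
step 5: ooo.o
.oooo
..ooo
.oo.o
step 6: oooo.
.ooo.
..ooo
.oo.o
step 7: oooo.
.oooo
..o..
.oo..
step 8: oooo.
ooooo
ooo..
ooo..
step 9: ooo.o
oooo.
ooo..
ooo..
step 10: oo.o.
ooo..
ooo..
ooo..
step 11: oo.oo
ooooo
ooo.o
ooo..
step 12: o..oo
...oo
o.o.o
ooo..
step 13: o..oo
.o.oo
.o..o
o.o..

1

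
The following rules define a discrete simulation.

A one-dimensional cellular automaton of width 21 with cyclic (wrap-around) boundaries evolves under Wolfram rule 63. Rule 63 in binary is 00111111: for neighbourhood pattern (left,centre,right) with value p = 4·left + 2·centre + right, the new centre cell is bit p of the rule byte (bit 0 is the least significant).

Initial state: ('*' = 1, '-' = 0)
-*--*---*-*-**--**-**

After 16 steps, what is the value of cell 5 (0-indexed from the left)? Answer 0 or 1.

0

gen 0: -*--*---*-*-**--**-**
gen 1: *************-***-**-
gen 2: *------------**--**-*
gen 3: -*************-***-**
gen 4: **------------**--**-
gen 5: *-*************-***-*
gen 6: -**------------**--**
gen 7: **-*************-***-
gen 8: *-**------------**--*
gen 9: -**-*************-***
gen 10: **-**------------**--
gen 11: *-**-*************-**
gen 12: -**-**------------**-
gen 13: **-**-*************-*
gen 14: --**-**------------**
gen 15: ***-**-*************-
gen 16: *--**-**------------*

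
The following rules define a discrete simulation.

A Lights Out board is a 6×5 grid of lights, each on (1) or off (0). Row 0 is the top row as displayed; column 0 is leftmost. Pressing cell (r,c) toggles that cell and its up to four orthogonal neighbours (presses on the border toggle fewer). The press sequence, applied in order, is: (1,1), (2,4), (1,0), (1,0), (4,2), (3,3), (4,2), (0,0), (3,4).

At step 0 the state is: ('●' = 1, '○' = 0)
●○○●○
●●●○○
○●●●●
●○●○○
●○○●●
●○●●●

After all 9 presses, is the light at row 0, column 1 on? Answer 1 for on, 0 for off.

step 0: ●○○●○
●●●○○
○●●●●
●○●○○
●○○●●
●○●●●
step 1: ●●○●○
○○○○○
○○●●●
●○●○○
●○○●●
●○●●●
step 2: ●●○●○
○○○○●
○○●○○
●○●○●
●○○●●
●○●●●
step 3: ○●○●○
●●○○●
●○●○○
●○●○●
●○○●●
●○●●●
step 4: ●●○●○
○○○○●
○○●○○
●○●○●
●○○●●
●○●●●
step 5: ●●○●○
○○○○●
○○●○○
●○○○●
●●●○●
●○○●●
step 6: ●●○●○
○○○○●
○○●●○
●○●●○
●●●●●
●○○●●
step 7: ●●○●○
○○○○●
○○●●○
●○○●○
●○○○●
●○●●●
step 8: ○○○●○
●○○○●
○○●●○
●○○●○
●○○○●
●○●●●
step 9: ○○○●○
●○○○●
○○●●●
●○○○●
●○○○○
●○●●●

0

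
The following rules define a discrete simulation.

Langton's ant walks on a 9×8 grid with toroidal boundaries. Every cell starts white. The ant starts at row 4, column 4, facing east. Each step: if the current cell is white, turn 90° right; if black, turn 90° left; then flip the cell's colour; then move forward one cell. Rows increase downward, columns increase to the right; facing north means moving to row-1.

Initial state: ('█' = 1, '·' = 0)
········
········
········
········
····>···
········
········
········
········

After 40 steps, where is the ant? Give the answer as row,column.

t=0: ········
········
········
········
····>···
········
········
········
········
t=1: ········
········
········
········
····█···
····v···
········
········
········
t=2: ········
········
········
········
····█···
···<█···
········
········
········
t=3: ········
········
········
········
···^█···
···██···
········
········
········
t=4: ········
········
········
········
···█>···
···██···
········
········
········
t=5: ········
········
········
····^···
···█····
···██···
········
········
········
t=6: ········
········
········
····█>··
···█····
···██···
········
········
········
t=7: ········
········
········
····██··
···█·v··
···██···
········
········
········
t=8: ········
········
········
····██··
···█<█··
···██···
········
········
········
t=9: ········
········
········
····^█··
···███··
···██···
········
········
········
t=10: ········
········
········
···<·█··
···███··
···██···
········
········
········
t=11: ········
········
···^····
···█·█··
···███··
···██···
········
········
········
t=12: ········
········
···█>···
···█·█··
···███··
···██···
········
········
········
t=13: ········
········
···██···
···█v█··
···███··
···██···
········
········
········
t=14: ········
········
···██···
···<██··
···███··
···██···
········
········
········
t=15: ········
········
···██···
····██··
···v██··
···██···
········
········
········
t=16: ········
········
···██···
····██··
····>█··
···██···
········
········
········
t=17: ········
········
···██···
····^█··
·····█··
···██···
········
········
········
t=18: ········
········
···██···
···<·█··
·····█··
···██···
········
········
········
t=19: ········
········
···^█···
···█·█··
·····█··
···██···
········
········
········
t=20: ········
········
··<·█···
···█·█··
·····█··
···██···
········
········
········
t=21: ········
··^·····
··█·█···
···█·█··
·····█··
···██···
········
········
········
t=22: ········
··█>····
··█·█···
···█·█··
·····█··
···██···
········
········
········
t=23: ········
··██····
··█v█···
···█·█··
·····█··
···██···
········
········
········
t=24: ········
··██····
··<██···
···█·█··
·····█··
···██···
········
········
········
t=25: ········
··██····
···██···
··v█·█··
·····█··
···██···
········
········
········
t=26: ········
··██····
···██···
·<██·█··
·····█··
···██···
········
········
········
t=27: ········
··██····
·^·██···
·███·█··
·····█··
···██···
········
········
········
t=28: ········
··██····
·█>██···
·███·█··
·····█··
···██···
········
········
········
t=29: ········
··██····
·████···
·█v█·█··
·····█··
···██···
········
········
········
t=30: ········
··██····
·████···
·█·>·█··
·····█··
···██···
········
········
········
t=31: ········
··██····
·██^█···
·█···█··
·····█··
···██···
········
········
········
t=32: ········
··██····
·█<·█···
·█···█··
·····█··
···██···
········
········
········
t=33: ········
··██····
·█··█···
·█v··█··
·····█··
···██···
········
········
········
t=34: ········
··██····
·█··█···
·<█··█··
·····█··
···██···
········
········
········
t=35: ········
··██····
·█··█···
··█··█··
·v···█··
···██···
········
········
········
t=36: ········
··██····
·█··█···
··█··█··
<█···█··
···██···
········
········
········
t=37: ········
··██····
·█··█···
^·█··█··
██···█··
···██···
········
········
········
t=38: ········
··██····
·█··█···
█>█··█··
██···█··
···██···
········
········
········
t=39: ········
··██····
·█··█···
███··█··
█v···█··
···██···
········
········
········
t=40: ········
··██····
·█··█···
███··█··
█·>··█··
···██···
········
········
········

4,2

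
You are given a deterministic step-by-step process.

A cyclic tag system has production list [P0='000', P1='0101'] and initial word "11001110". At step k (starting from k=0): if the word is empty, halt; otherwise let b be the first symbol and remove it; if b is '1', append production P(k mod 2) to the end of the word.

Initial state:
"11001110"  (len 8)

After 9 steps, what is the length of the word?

t=0: "11001110"  (len 8)
t=1: "1001110000"  (len 10)
t=2: "0011100000101"  (len 13)
t=3: "011100000101"  (len 12)
t=4: "11100000101"  (len 11)
t=5: "1100000101000"  (len 13)
t=6: "1000001010000101"  (len 16)
t=7: "000001010000101000"  (len 18)
t=8: "00001010000101000"  (len 17)
t=9: "0001010000101000"  (len 16)

16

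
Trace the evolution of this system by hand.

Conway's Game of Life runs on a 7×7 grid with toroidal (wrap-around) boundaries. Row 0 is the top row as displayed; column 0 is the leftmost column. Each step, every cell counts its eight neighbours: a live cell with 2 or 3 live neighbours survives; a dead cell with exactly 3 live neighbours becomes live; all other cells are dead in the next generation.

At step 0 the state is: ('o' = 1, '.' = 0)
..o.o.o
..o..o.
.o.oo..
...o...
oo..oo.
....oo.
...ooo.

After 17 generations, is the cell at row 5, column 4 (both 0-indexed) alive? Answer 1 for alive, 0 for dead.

0

step 0: ..o.o.o
..o..o.
.o.oo..
...o...
oo..oo.
....oo.
...ooo.
step 1: ..o...o
.oo..o.
...oo..
oo.o.o.
...o.oo
.......
......o
step 2: ooo..oo
.oo.oo.
o..o.oo
o..o.o.
o.o..oo
.....oo
.......
step 3: o.ooooo
.......
o..o...
..oo...
oo.....
o....o.
.o.....
step 4: ooooooo
ooo..o.
..oo...
o.oo...
ooo...o
o.....o
.ooo...
step 5: .....o.
.....o.
o...o.o
o.....o
..oo...
...o..o
.......
step 6: .......
....oo.
o......
oo.o.oo
o.oo..o
..oo...
.......
step 7: .......
.......
oo.....
...ooo.
.....o.
.ooo...
.......
step 8: .......
.......
....o..
....ooo
.....o.
..o....
..o....
step 9: .......
.......
....o..
....o.o
....ooo
.......
.......
step 10: .......
.......
.....o.
...oo.o
....o.o
.....o.
.......
step 11: .......
.......
....oo.
...oo.o
...oo.o
.....o.
.......
step 12: .......
.......
...ooo.
......o
...o..o
....oo.
.......
step 13: .......
....o..
....oo.
...o..o
....o.o
....oo.
.......
step 14: .......
....oo.
...ooo.
...o..o
...oo.o
....oo.
.......
step 15: .......
...o.o.
...o..o
..o...o
...o..o
...ooo.
.......
step 16: .......
....o..
..ooooo
o.oo.oo
..oo..o
...ooo.
....o..
step 17: .......
....o..
ooo....
o......
oo.....
..o..o.
...ooo.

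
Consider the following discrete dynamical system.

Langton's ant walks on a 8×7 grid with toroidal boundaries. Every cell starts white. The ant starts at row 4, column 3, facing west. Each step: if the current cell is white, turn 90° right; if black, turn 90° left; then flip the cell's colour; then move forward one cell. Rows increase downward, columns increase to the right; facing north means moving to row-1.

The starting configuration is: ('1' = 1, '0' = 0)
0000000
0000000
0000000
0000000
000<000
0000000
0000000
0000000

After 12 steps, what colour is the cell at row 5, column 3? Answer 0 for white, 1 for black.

k=0  0000000
0000000
0000000
0000000
000<000
0000000
0000000
0000000
k=1  0000000
0000000
0000000
000^000
0001000
0000000
0000000
0000000
k=2  0000000
0000000
0000000
0001>00
0001000
0000000
0000000
0000000
k=3  0000000
0000000
0000000
0001100
0001v00
0000000
0000000
0000000
k=4  0000000
0000000
0000000
0001100
000<100
0000000
0000000
0000000
k=5  0000000
0000000
0000000
0001100
0000100
000v000
0000000
0000000
k=6  0000000
0000000
0000000
0001100
0000100
00<1000
0000000
0000000
k=7  0000000
0000000
0000000
0001100
00^0100
0011000
0000000
0000000
k=8  0000000
0000000
0000000
0001100
001>100
0011000
0000000
0000000
k=9  0000000
0000000
0000000
0001100
0011100
001v000
0000000
0000000
k=10  0000000
0000000
0000000
0001100
0011100
0010>00
0000000
0000000
k=11  0000000
0000000
0000000
0001100
0011100
0010100
0000v00
0000000
k=12  0000000
0000000
0000000
0001100
0011100
0010100
000<100
0000000

0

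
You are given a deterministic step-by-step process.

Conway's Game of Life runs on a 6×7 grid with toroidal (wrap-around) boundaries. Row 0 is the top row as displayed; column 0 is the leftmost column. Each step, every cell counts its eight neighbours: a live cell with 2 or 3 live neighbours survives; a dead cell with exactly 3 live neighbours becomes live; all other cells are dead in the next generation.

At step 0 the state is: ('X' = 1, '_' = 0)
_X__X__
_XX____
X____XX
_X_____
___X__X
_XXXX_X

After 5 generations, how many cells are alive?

3

0) _X__X__
_XX____
X____XX
_X_____
___X__X
_XXXX_X
1) ____XX_
_XX__XX
X_X___X
_____X_
_X_XXX_
_X__X__
2) XXXXX_X
_XXXX__
X_X____
XXXX_X_
__XX_X_
__X____
3) X___XX_
____XXX
X_____X
X______
______X
X____XX
4) X______
____X__
X______
X______
_____X_
X___X__
5) _______
_______
_______
______X
______X
______X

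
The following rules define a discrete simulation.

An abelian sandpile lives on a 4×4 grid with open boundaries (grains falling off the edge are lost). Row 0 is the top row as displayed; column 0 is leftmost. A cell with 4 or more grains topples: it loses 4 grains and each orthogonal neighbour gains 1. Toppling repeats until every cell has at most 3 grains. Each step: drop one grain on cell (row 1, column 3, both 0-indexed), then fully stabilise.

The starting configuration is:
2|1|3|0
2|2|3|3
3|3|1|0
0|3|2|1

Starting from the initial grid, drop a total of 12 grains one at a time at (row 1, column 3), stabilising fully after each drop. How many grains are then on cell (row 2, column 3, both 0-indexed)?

1

k=0  2|1|3|0
2|2|3|3
3|3|1|0
0|3|2|1
k=1  2|2|0|2
2|3|1|1
3|3|2|1
0|3|2|1
k=2  2|2|0|2
2|3|1|2
3|3|2|1
0|3|2|1
k=3  2|2|0|2
2|3|1|3
3|3|2|1
0|3|2|1
k=4  2|2|0|3
2|3|2|0
3|3|2|2
0|3|2|1
k=5  2|2|0|3
2|3|2|1
3|3|2|2
0|3|2|1
k=6  2|2|0|3
2|3|2|2
3|3|2|2
0|3|2|1
k=7  2|2|0|3
2|3|2|3
3|3|2|2
0|3|2|1
k=8  2|2|1|0
2|3|3|1
3|3|2|3
0|3|2|1
k=9  2|2|1|0
2|3|3|2
3|3|2|3
0|3|2|1
k=10  2|2|1|0
2|3|3|3
3|3|2|3
0|3|2|1
k=11  3|3|2|1
0|2|2|2
1|3|2|1
2|1|0|3
k=12  3|3|2|1
0|2|2|3
1|3|2|1
2|1|0|3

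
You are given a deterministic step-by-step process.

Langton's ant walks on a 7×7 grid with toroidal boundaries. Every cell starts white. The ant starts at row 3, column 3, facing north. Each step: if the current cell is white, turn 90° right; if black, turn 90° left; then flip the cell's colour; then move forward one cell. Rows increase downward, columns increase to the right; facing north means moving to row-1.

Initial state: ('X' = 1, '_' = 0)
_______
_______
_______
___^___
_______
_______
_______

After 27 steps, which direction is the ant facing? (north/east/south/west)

west

t=0: _______
_______
_______
___^___
_______
_______
_______
t=1: _______
_______
_______
___X>__
_______
_______
_______
t=2: _______
_______
_______
___XX__
____v__
_______
_______
t=3: _______
_______
_______
___XX__
___<X__
_______
_______
t=4: _______
_______
_______
___^X__
___XX__
_______
_______
t=5: _______
_______
_______
__<_X__
___XX__
_______
_______
t=6: _______
_______
__^____
__X_X__
___XX__
_______
_______
t=7: _______
_______
__X>___
__X_X__
___XX__
_______
_______
t=8: _______
_______
__XX___
__XvX__
___XX__
_______
_______
t=9: _______
_______
__XX___
__<XX__
___XX__
_______
_______
t=10: _______
_______
__XX___
___XX__
__vXX__
_______
_______
t=11: _______
_______
__XX___
___XX__
_<XXX__
_______
_______
t=12: _______
_______
__XX___
_^_XX__
_XXXX__
_______
_______
t=13: _______
_______
__XX___
_X>XX__
_XXXX__
_______
_______
t=14: _______
_______
__XX___
_XXXX__
_XvXX__
_______
_______
t=15: _______
_______
__XX___
_XXXX__
_X_>X__
_______
_______
t=16: _______
_______
__XX___
_XX^X__
_X__X__
_______
_______
t=17: _______
_______
__XX___
_X<_X__
_X__X__
_______
_______
t=18: _______
_______
__XX___
_X__X__
_Xv_X__
_______
_______
t=19: _______
_______
__XX___
_X__X__
_<X_X__
_______
_______
t=20: _______
_______
__XX___
_X__X__
__X_X__
_v_____
_______
t=21: _______
_______
__XX___
_X__X__
__X_X__
<X_____
_______
t=22: _______
_______
__XX___
_X__X__
^_X_X__
XX_____
_______
t=23: _______
_______
__XX___
_X__X__
X>X_X__
XX_____
_______
t=24: _______
_______
__XX___
_X__X__
XXX_X__
Xv_____
_______
t=25: _______
_______
__XX___
_X__X__
XXX_X__
X_>____
_______
t=26: _______
_______
__XX___
_X__X__
XXX_X__
X_X____
__v____
t=27: _______
_______
__XX___
_X__X__
XXX_X__
X_X____
_<X____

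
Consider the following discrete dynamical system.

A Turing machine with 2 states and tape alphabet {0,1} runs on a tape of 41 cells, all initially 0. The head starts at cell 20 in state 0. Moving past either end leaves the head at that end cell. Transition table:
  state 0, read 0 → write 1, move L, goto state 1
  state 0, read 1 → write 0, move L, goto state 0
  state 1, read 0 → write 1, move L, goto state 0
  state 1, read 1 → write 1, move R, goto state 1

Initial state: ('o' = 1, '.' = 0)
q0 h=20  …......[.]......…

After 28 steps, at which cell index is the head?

7

step 0: q0 h=20  …......[.]......…
step 1: q1 h=19  …......[.]o.....…
step 2: q0 h=18  …......[.]oo....…
step 3: q1 h=17  …......[.]ooo...…
step 4: q0 h=16  …......[.]oooo..…
step 5: q1 h=15  …......[.]ooooo.…
step 6: q0 h=14  …......[.]oooooo…
step 7: q1 h=13  …......[.]oooooo…
step 8: q0 h=12  …......[.]oooooo…
step 9: q1 h=11  …......[.]oooooo…
step 10: q0 h=10  …......[.]oooooo…
step 11: q1 h= 9  …......[.]oooooo…
step 12: q0 h= 8  …......[.]oooooo…
step 13: q1 h= 7  …......[.]oooooo…
step 14: q0 h= 6  |......[.]oooooo…
step 15: q1 h= 5  |.....[.]oooooo…
step 16: q0 h= 4  |....[.]oooooo…
step 17: q1 h= 3  |...[.]oooooo…
step 18: q0 h= 2  |..[.]oooooo…
step 19: q1 h= 1  |.[.]oooooo…
step 20: q0 h= 0  |[.]oooooo…
step 21: q1 h= 0  |[o]oooooo…
step 22: q1 h= 1  |o[o]oooooo…
step 23: q1 h= 2  |oo[o]oooooo…
step 24: q1 h= 3  |ooo[o]oooooo…
step 25: q1 h= 4  |oooo[o]oooooo…
step 26: q1 h= 5  |ooooo[o]oooooo…
step 27: q1 h= 6  |oooooo[o]oooooo…
step 28: q1 h= 7  …oooooo[o]oooooo…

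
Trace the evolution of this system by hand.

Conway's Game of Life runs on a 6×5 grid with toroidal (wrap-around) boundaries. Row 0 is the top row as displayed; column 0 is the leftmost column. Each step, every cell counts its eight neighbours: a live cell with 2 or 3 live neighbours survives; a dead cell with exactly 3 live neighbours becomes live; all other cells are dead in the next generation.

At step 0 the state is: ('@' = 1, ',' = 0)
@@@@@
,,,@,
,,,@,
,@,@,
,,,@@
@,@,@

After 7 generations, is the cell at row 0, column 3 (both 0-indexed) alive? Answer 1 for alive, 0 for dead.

k=0  @@@@@
,,,@,
,,,@,
,@,@,
,,,@@
@,@,@
k=1  ,,,,,
@@,,,
,,,@@
,,,@,
,@,,,
,,,,,
k=2  ,,,,,
@,,,@
@,@@@
,,@@@
,,,,,
,,,,,
k=3  ,,,,,
@@,,,
,,@,,
@@@,,
,,,@,
,,,,,
k=4  ,,,,,
,@,,,
,,@,,
,@@@,
,@@,,
,,,,,
k=5  ,,,,,
,,,,,
,,,@,
,,,@,
,@,@,
,,,,,
k=6  ,,,,,
,,,,,
,,,,,
,,,@@
,,@,,
,,,,,
k=7  ,,,,,
,,,,,
,,,,,
,,,@,
,,,@,
,,,,,

0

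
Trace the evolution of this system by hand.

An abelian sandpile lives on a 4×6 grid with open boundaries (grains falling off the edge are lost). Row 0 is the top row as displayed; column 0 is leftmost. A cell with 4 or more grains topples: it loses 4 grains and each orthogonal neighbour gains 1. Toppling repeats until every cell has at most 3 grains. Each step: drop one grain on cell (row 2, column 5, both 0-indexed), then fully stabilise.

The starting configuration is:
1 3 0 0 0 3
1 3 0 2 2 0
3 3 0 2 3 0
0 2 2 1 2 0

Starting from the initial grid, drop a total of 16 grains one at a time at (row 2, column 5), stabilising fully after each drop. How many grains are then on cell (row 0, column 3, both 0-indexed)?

k=0  1 3 0 0 0 3
1 3 0 2 2 0
3 3 0 2 3 0
0 2 2 1 2 0
k=1  1 3 0 0 0 3
1 3 0 2 2 0
3 3 0 2 3 1
0 2 2 1 2 0
k=2  1 3 0 0 0 3
1 3 0 2 2 0
3 3 0 2 3 2
0 2 2 1 2 0
k=3  1 3 0 0 0 3
1 3 0 2 2 0
3 3 0 2 3 3
0 2 2 1 2 0
k=4  1 3 0 0 0 3
1 3 0 2 3 1
3 3 0 3 0 1
0 2 2 1 3 1
k=5  1 3 0 0 0 3
1 3 0 2 3 1
3 3 0 3 0 2
0 2 2 1 3 1
k=6  1 3 0 0 0 3
1 3 0 2 3 1
3 3 0 3 0 3
0 2 2 1 3 1
k=7  1 3 0 0 0 3
1 3 0 2 3 2
3 3 0 3 1 0
0 2 2 1 3 2
k=8  1 3 0 0 0 3
1 3 0 2 3 2
3 3 0 3 1 1
0 2 2 1 3 2
k=9  1 3 0 0 0 3
1 3 0 2 3 2
3 3 0 3 1 2
0 2 2 1 3 2
k=10  1 3 0 0 0 3
1 3 0 2 3 2
3 3 0 3 1 3
0 2 2 1 3 2
k=11  1 3 0 0 0 3
1 3 0 2 3 3
3 3 0 3 2 0
0 2 2 1 3 3
k=12  1 3 0 0 0 3
1 3 0 2 3 3
3 3 0 3 2 1
0 2 2 1 3 3
k=13  1 3 0 0 0 3
1 3 0 2 3 3
3 3 0 3 2 2
0 2 2 1 3 3
k=14  1 3 0 0 0 3
1 3 0 2 3 3
3 3 0 3 2 3
0 2 2 1 3 3
k=15  1 3 0 1 2 0
1 3 1 0 2 2
3 3 1 1 2 3
0 2 2 3 1 1
k=16  1 3 0 1 2 0
1 3 1 0 2 3
3 3 1 1 3 0
0 2 2 3 1 2

1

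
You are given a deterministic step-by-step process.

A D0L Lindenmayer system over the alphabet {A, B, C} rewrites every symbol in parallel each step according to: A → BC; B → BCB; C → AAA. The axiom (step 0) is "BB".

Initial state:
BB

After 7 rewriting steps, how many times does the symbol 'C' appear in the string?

704

k=0  BB
k=1  BCBBCB
k=2  BCBAAABCBBCBAAABCB
k=3  BCBAAABCBBCBCBCBCBAAABCBBCBAAABCBBCBCBCBCBAAABCB
k=4  BCBAAABCBBCBCBCBCBAAABCBBCBAAABCBAAABCBAAABCBAAABCBBCBCBCB…BBCBCBCBCBAAABCBBCBAAABCBAAABCBAAABCBAAABCBBCBCBCBCBAAABCB  (len 132)
k=5  BCBAAABCBBCBCBCBCBAAABCBBCBAAABCBAAABCBAAABCBAAABCBBCBCBCB…BBCBCBCBCBAAABCBBCBAAABCBAAABCBAAABCBAAABCBBCBCBCBCBAAABCB  (len 354)
k=6  BCBAAABCBBCBCBCBCBAAABCBBCBAAABCBAAABCBAAABCBAAABCBBCBCBCB…BBCBCBCBCBAAABCBBCBAAABCBAAABCBAAABCBAAABCBBCBCBCBCBAAABCB  (len 960)
k=7  BCBAAABCBBCBCBCBCBAAABCBBCBAAABCBAAABCBAAABCBAAABCBBCBCBCB…BBCBCBCBCBAAABCBBCBAAABCBAAABCBAAABCBAAABCBBCBCBCBCBAAABCB  (len 2586)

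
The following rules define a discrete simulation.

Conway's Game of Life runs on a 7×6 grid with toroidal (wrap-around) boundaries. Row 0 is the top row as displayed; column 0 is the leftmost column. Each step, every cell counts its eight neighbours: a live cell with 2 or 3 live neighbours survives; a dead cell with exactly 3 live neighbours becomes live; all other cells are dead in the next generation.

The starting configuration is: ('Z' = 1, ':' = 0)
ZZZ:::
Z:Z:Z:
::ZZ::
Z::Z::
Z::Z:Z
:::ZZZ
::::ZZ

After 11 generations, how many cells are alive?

8

k=0  ZZZ:::
Z:Z:Z:
::ZZ::
Z::Z::
Z::Z:Z
:::ZZZ
::::ZZ
k=1  Z:Z:Z:
Z::::Z
::Z:ZZ
ZZ:Z:Z
Z:ZZ::
:::Z::
:ZZ:::
k=2  Z:ZZ::
Z:::::
::ZZ::
::::::
Z::Z:Z
:::Z::
:ZZ:::
k=3  Z:ZZ::
::::::
::::::
::ZZZ:
::::Z:
ZZ:ZZ:
:Z::::
k=4  :ZZ:::
::::::
:::Z::
:::ZZ:
:Z::::
ZZZZZZ
::::ZZ
k=5  ::::::
::Z:::
:::ZZ:
::ZZZ:
:Z::::
:ZZZ::
::::::
k=6  ::::::
:::Z::
::::Z:
::Z:Z:
:Z::Z:
:ZZ:::
::Z:::
k=7  ::::::
::::::
::::Z:
::::ZZ
:Z::::
:ZZZ::
:ZZ:::
k=8  ::::::
::::::
::::ZZ
::::ZZ
ZZ:ZZ:
Z::Z::
:Z:Z::
k=9  ::::::
::::::
::::ZZ
::::::
ZZZZ::
Z::Z:Z
::Z:::
k=10  ::::::
::::::
::::::
ZZZZZZ
ZZZZZZ
Z::ZZZ
::::::
k=11  ::::::
::::::
ZZZZZZ
::::::
::::::
::::::
::::ZZ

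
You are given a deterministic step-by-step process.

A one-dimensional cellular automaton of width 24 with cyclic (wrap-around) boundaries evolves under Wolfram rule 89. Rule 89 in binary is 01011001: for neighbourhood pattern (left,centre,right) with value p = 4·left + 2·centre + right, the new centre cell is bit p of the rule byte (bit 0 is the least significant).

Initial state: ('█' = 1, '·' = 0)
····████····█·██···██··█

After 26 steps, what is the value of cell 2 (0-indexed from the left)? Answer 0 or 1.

1

0) ····████····█·██···██··█
1) ███·█··████···████·███··
2) █·█··█·█··███·█··█·█·██·
3) ···█····█·█·█··█·····██·
4) ██··███······█··████·███
5) ·██·█·██████··█·█··█·█··
6) ·██···█····██····█····██
7) ·████··███·█████··███·██
8) ·█··██·█·█·█···██·█·█·██
9) ··█·██······██·██·····██
10) █···███████·██·██████·██
11) ███·█·····█·██·█····█·█·
12) █·█··████···██··███·····
13) ···█·█··███·███·█·█████·
14) ██····█·█·█·█·█···█···██
15) ·████··········██··██·█·
16) ·█··██████████·███·██··█
17) ··█·█········█·█·█·███··
18) █····███████·······█·███
19) ████·█·····███████···█··
20) █··█··████·█·····███··█·
21) ·█··█·█··█··████·█·██···
22) ··█····█··█·█··█···█████
23) █··███··█····█··██·█···█
24) ██·█·██··███··█·██··██·█
25) ·█···███·█·██···███·██·█
26) ··██·█·█···████·█·█·██··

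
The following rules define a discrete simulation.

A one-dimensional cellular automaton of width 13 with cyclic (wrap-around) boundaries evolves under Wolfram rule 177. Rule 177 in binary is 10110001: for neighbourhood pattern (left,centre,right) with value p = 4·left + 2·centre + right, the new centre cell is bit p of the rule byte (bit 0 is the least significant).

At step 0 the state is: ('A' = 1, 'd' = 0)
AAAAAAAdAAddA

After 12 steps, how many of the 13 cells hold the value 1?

5

k=0  AAAAAAAdAAddA
k=1  AAAAAAdAddAdd
k=2  dAAAAdAdAddAd
k=3  ddAAdAdAdAddA
k=4  AdddAdAdAdAdd
k=5  dAAddAdAdAdAd
k=6  dddAddAdAdAdA
k=7  AAddAddAdAdAd
k=8  ddAddAddAdAdA
k=9  AddAddAddAdAd
k=10  dAddAddAddAdA
k=11  AdAddAddAddAd
k=12  dAdAddAddAddA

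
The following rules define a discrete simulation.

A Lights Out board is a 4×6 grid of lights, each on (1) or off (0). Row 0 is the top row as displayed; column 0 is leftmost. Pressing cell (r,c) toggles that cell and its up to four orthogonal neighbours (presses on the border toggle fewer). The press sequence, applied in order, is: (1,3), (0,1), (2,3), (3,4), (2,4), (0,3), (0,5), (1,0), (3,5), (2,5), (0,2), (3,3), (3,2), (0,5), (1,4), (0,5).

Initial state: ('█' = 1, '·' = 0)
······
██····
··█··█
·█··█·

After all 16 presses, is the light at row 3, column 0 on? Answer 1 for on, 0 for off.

t=0: ······
██····
··█··█
·█··█·
t=1: ···█··
█████·
··██·█
·█··█·
t=2: ████··
█·███·
··██·█
·█··█·
t=3: ████··
█·█·█·
····██
·█·██·
t=4: ████··
█·█·█·
·····█
·█···█
t=5: ████··
█·█···
···██·
·█··██
t=6: ██··█·
█·██··
···██·
·█··██
t=7: ██···█
█·██·█
···██·
·█··██
t=8: ·█···█
·███·█
█··██·
·█··██
t=9: ·█···█
·███·█
█··███
·█····
t=10: ·█···█
·███··
█··█··
·█···█
t=11: ··██·█
·█·█··
█··█··
·█···█
t=12: ··██·█
·█·█··
█·····
·█████
t=13: ··██·█
·█·█··
█·█···
····██
t=14: ··███·
·█·█·█
█·█···
····██
t=15: ··██··
·█··█·
█·█·█·
····██
t=16: ··████
·█··██
█·█·█·
····██

0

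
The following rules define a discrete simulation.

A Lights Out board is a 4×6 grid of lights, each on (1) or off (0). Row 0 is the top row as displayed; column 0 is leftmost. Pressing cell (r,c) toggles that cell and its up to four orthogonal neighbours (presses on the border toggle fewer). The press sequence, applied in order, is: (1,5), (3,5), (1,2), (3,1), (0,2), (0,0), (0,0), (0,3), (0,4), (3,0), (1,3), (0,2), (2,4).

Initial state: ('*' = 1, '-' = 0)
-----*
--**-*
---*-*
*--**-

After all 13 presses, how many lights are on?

t=0: -----*
--**-*
---*-*
*--**-
t=1: ------
--***-
---*--
*--**-
t=2: ------
--***-
---*-*
*--*-*
t=3: --*---
-*--*-
--**-*
*--*-*
t=4: --*---
-*--*-
-***-*
-***-*
t=5: -*-*--
-**-*-
-***-*
-***-*
t=6: *--*--
***-*-
-***-*
-***-*
t=7: -*-*--
-**-*-
-***-*
-***-*
t=8: -**-*-
-****-
-***-*
-***-*
t=9: -***-*
-***--
-***-*
-***-*
t=10: -***-*
-***--
****-*
*-**-*
t=11: -**--*
-*--*-
***--*
*-**-*
t=12: ---*-*
-**-*-
***--*
*-**-*
t=13: ---*-*
-**---
*****-
*-****

14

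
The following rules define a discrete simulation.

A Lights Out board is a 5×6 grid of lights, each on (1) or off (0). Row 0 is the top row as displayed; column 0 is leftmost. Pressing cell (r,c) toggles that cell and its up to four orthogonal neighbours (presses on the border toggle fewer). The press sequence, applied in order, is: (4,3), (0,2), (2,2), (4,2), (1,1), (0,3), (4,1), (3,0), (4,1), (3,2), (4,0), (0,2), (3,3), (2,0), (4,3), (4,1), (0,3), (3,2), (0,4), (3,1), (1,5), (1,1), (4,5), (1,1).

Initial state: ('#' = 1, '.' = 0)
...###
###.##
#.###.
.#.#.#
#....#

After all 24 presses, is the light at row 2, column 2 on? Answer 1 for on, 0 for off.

0

t=0: ...###
###.##
#.###.
.#.#.#
#....#
t=1: ...###
###.##
#.###.
.#...#
#.####
t=2: .##.##
##..##
#.###.
.#...#
#.####
t=3: .##.##
###.##
##..#.
.##..#
#.####
t=4: .##.##
###.##
##..#.
.#...#
##..##
t=5: ..#.##
....##
#...#.
.#...#
##..##
t=6: ...#.#
...###
#...#.
.#...#
##..##
t=7: ...#.#
...###
#...#.
.....#
..#.##
t=8: ...#.#
...###
....#.
##...#
#.#.##
t=9: ...#.#
...###
....#.
#....#
.#..##
t=10: ...#.#
...###
..#.#.
####.#
.##.##
t=11: ...#.#
...###
..#.#.
.###.#
#.#.##
t=12: .##..#
..####
..#.#.
.###.#
#.#.##
t=13: .##..#
..####
..###.
.#..##
#.####
t=14: .##..#
#.####
#####.
##..##
#.####
t=15: .##..#
#.####
#####.
##.###
#....#
t=16: .##..#
#.####
#####.
#..###
.##..#
t=17: .#.###
#.#.##
#####.
#..###
.##..#
t=18: .#.###
#.#.##
##.##.
###.##
.#...#
t=19: .#....
#.#..#
##.##.
###.##
.#...#
t=20: .#....
#.#..#
#..##.
....##
.....#
t=21: .#...#
#.#.#.
#..###
....##
.....#
t=22: .....#
.#..#.
##.###
....##
.....#
t=23: .....#
.#..#.
##.###
....#.
....#.
t=24: .#...#
#.#.#.
#..###
....#.
....#.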